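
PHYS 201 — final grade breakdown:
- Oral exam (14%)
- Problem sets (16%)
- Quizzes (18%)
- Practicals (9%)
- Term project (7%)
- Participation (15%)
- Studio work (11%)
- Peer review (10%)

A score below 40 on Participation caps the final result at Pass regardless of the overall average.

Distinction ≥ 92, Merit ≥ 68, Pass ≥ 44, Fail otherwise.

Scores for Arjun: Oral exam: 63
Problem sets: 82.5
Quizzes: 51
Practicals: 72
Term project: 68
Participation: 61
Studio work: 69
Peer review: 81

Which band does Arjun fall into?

Participation score 61 ≥ 40: minimum met.
Weighted total:
  Oral exam 63 × 0.14 = 8.82
  Problem sets 82.5 × 0.16 = 13.2
  Quizzes 51 × 0.18 = 9.18
  Practicals 72 × 0.09 = 6.48
  Term project 68 × 0.07 = 4.76
  Participation 61 × 0.15 = 9.15
  Studio work 69 × 0.11 = 7.59
  Peer review 81 × 0.1 = 8.1
Sum = 67.28
67.28 is ≥ 44 and < 68 → Pass

Pass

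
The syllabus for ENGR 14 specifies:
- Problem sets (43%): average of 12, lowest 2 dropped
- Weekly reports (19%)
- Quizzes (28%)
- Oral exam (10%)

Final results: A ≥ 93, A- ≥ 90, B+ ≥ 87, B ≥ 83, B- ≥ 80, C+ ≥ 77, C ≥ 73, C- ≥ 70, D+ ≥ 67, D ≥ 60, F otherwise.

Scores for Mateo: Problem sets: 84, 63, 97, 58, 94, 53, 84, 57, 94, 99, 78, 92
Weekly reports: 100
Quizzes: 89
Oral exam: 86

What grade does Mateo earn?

Problem sets: drop 53, 57 → average of remaining 10 = 843/10 = 84.3
Weighted total:
  Problem sets 84.3 × 0.43 = 36.249
  Weekly reports 100 × 0.19 = 19
  Quizzes 89 × 0.28 = 24.92
  Oral exam 86 × 0.1 = 8.6
Sum = 88.769
88.769 is ≥ 87 and < 90 → B+

B+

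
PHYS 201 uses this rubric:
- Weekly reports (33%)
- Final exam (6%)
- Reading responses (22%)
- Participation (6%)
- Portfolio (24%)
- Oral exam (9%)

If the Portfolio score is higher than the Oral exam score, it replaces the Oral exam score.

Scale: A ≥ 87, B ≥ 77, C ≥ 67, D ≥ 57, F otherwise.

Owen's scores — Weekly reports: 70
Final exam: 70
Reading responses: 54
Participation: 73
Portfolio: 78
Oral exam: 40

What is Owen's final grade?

Portfolio (78) > Oral exam (40), so Oral exam counts as 78.
Weighted total:
  Weekly reports 70 × 0.33 = 23.1
  Final exam 70 × 0.06 = 4.2
  Reading responses 54 × 0.22 = 11.88
  Participation 73 × 0.06 = 4.38
  Portfolio 78 × 0.24 = 18.72
  Oral exam 78 × 0.09 = 7.02
Sum = 69.3
69.3 is ≥ 67 and < 77 → C

C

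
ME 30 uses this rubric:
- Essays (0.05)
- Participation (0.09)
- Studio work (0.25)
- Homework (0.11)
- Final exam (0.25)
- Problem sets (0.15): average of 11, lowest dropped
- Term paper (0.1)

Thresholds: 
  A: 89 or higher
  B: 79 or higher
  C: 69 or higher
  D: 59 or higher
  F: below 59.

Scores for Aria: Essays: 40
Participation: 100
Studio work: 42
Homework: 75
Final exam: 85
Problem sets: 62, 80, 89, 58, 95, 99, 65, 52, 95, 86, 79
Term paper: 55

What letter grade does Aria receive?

Problem sets: drop 52 → average of remaining 10 = 808/10 = 80.8
Weighted total:
  Essays 40 × 0.05 = 2
  Participation 100 × 0.09 = 9
  Studio work 42 × 0.25 = 10.5
  Homework 75 × 0.11 = 8.25
  Final exam 85 × 0.25 = 21.25
  Problem sets 80.8 × 0.15 = 12.12
  Term paper 55 × 0.1 = 5.5
Sum = 68.62
68.62 is ≥ 59 and < 69 → D

D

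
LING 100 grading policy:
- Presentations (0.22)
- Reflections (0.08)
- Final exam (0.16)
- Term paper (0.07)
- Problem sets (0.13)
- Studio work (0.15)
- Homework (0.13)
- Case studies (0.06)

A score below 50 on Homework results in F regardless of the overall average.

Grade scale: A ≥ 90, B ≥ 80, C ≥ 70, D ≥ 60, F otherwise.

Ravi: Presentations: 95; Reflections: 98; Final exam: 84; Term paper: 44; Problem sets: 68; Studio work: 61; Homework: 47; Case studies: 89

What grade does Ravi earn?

Homework score 47 < 50: minimum not met.
Weighted total:
  Presentations 95 × 0.22 = 20.9
  Reflections 98 × 0.08 = 7.84
  Final exam 84 × 0.16 = 13.44
  Term paper 44 × 0.07 = 3.08
  Problem sets 68 × 0.13 = 8.84
  Studio work 61 × 0.15 = 9.15
  Homework 47 × 0.13 = 6.11
  Case studies 89 × 0.06 = 5.34
Sum = 74.7
Because the Homework minimum was not met, the result is F.

F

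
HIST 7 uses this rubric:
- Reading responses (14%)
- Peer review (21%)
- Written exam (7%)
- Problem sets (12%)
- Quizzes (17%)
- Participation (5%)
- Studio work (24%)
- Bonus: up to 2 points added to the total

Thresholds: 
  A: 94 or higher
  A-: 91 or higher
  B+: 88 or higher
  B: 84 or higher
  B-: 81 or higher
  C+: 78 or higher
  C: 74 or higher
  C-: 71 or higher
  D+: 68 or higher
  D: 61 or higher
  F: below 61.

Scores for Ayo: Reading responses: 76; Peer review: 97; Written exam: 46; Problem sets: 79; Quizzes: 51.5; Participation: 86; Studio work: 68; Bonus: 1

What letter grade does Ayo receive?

Weighted total:
  Reading responses 76 × 0.14 = 10.64
  Peer review 97 × 0.21 = 20.37
  Written exam 46 × 0.07 = 3.22
  Problem sets 79 × 0.12 = 9.48
  Quizzes 51.5 × 0.17 = 8.755
  Participation 86 × 0.05 = 4.3
  Studio work 68 × 0.24 = 16.32
Sum = 73.085
Bonus: 73.085 + 1 = 74.085
74.085 is ≥ 74 and < 78 → C

C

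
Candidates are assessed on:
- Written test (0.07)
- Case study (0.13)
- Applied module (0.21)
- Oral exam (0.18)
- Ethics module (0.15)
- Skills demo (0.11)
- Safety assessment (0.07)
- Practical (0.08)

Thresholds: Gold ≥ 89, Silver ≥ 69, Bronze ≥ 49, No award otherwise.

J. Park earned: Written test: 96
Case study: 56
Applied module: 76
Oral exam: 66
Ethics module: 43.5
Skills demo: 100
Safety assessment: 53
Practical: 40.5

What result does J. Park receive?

Weighted total:
  Written test 96 × 0.07 = 6.72
  Case study 56 × 0.13 = 7.28
  Applied module 76 × 0.21 = 15.96
  Oral exam 66 × 0.18 = 11.88
  Ethics module 43.5 × 0.15 = 6.525
  Skills demo 100 × 0.11 = 11
  Safety assessment 53 × 0.07 = 3.71
  Practical 40.5 × 0.08 = 3.24
Sum = 66.315
66.315 is ≥ 49 and < 69 → Bronze

Bronze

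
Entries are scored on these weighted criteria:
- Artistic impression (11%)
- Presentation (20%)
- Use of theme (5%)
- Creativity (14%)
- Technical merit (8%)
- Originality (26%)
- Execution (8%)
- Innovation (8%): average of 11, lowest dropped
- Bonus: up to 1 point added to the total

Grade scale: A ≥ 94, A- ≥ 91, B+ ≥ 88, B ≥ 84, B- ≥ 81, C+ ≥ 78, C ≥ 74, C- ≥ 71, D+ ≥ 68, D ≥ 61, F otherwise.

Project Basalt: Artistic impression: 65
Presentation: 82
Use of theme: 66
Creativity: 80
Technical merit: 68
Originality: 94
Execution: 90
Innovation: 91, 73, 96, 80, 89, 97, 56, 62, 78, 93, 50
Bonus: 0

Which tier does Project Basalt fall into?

B-

Innovation: drop 50 → average of remaining 10 = 815/10 = 81.5
Weighted total:
  Artistic impression 65 × 0.11 = 7.15
  Presentation 82 × 0.2 = 16.4
  Use of theme 66 × 0.05 = 3.3
  Creativity 80 × 0.14 = 11.2
  Technical merit 68 × 0.08 = 5.44
  Originality 94 × 0.26 = 24.44
  Execution 90 × 0.08 = 7.2
  Innovation 81.5 × 0.08 = 6.52
Sum = 81.65
Bonus: 81.65 + 0 = 81.65
81.65 is ≥ 81 and < 84 → B-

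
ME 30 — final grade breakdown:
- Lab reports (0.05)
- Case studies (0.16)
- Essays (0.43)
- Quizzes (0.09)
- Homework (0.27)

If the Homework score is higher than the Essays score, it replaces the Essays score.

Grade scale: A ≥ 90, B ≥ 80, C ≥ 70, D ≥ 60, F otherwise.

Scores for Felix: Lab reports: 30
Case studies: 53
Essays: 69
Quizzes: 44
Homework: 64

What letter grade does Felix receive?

Homework (64) ≤ Essays (69), so Essays stays at 69.
Weighted total:
  Lab reports 30 × 0.05 = 1.5
  Case studies 53 × 0.16 = 8.48
  Essays 69 × 0.43 = 29.67
  Quizzes 44 × 0.09 = 3.96
  Homework 64 × 0.27 = 17.28
Sum = 60.89
60.89 is ≥ 60 and < 70 → D

D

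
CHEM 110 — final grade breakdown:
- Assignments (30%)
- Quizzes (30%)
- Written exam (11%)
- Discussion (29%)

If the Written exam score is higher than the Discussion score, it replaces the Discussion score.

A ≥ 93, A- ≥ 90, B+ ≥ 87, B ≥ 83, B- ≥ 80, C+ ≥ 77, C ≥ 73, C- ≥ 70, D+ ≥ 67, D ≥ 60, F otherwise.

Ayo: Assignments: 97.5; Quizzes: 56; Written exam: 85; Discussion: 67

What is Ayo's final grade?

Written exam (85) > Discussion (67), so Discussion counts as 85.
Weighted total:
  Assignments 97.5 × 0.3 = 29.25
  Quizzes 56 × 0.3 = 16.8
  Written exam 85 × 0.11 = 9.35
  Discussion 85 × 0.29 = 24.65
Sum = 80.05
80.05 is ≥ 80 and < 83 → B-

B-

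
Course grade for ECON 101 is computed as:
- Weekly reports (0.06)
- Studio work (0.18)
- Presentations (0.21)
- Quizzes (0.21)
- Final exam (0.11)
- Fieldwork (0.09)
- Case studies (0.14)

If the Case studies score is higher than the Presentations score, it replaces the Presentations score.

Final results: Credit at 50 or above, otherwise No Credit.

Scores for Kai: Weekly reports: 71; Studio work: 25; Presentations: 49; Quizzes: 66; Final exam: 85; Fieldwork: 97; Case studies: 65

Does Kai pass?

Credit

Case studies (65) > Presentations (49), so Presentations counts as 65.
Weighted total:
  Weekly reports 71 × 0.06 = 4.26
  Studio work 25 × 0.18 = 4.5
  Presentations 65 × 0.21 = 13.65
  Quizzes 66 × 0.21 = 13.86
  Final exam 85 × 0.11 = 9.35
  Fieldwork 97 × 0.09 = 8.73
  Case studies 65 × 0.14 = 9.1
Sum = 63.45
63.45 ≥ 50 → Credit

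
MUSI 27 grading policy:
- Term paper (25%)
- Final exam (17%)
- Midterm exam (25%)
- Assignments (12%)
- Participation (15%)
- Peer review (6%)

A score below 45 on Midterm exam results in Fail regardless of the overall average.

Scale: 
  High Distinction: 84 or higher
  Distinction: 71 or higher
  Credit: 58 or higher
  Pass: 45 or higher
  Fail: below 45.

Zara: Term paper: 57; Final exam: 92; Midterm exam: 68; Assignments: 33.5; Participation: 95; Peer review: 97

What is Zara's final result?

Midterm exam score 68 ≥ 45: minimum met.
Weighted total:
  Term paper 57 × 0.25 = 14.25
  Final exam 92 × 0.17 = 15.64
  Midterm exam 68 × 0.25 = 17
  Assignments 33.5 × 0.12 = 4.02
  Participation 95 × 0.15 = 14.25
  Peer review 97 × 0.06 = 5.82
Sum = 70.98
70.98 is ≥ 58 and < 71 → Credit

Credit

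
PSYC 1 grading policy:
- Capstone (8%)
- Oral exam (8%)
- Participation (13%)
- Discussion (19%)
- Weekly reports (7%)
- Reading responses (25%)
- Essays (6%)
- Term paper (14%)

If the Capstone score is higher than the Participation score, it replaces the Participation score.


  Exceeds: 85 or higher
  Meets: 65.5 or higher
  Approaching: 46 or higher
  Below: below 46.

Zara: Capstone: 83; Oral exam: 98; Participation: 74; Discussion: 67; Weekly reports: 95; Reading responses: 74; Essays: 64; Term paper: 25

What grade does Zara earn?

Meets

Capstone (83) > Participation (74), so Participation counts as 83.
Weighted total:
  Capstone 83 × 0.08 = 6.64
  Oral exam 98 × 0.08 = 7.84
  Participation 83 × 0.13 = 10.79
  Discussion 67 × 0.19 = 12.73
  Weekly reports 95 × 0.07 = 6.65
  Reading responses 74 × 0.25 = 18.5
  Essays 64 × 0.06 = 3.84
  Term paper 25 × 0.14 = 3.5
Sum = 70.49
70.49 is ≥ 65.5 and < 85 → Meets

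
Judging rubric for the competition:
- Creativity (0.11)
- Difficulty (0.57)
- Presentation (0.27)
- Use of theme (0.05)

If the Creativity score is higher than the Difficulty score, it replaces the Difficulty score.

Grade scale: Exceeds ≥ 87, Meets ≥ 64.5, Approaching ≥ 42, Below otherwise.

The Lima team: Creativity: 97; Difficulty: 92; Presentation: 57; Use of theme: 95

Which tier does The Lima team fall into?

Meets

Creativity (97) > Difficulty (92), so Difficulty counts as 97.
Weighted total:
  Creativity 97 × 0.11 = 10.67
  Difficulty 97 × 0.57 = 55.29
  Presentation 57 × 0.27 = 15.39
  Use of theme 95 × 0.05 = 4.75
Sum = 86.1
86.1 is ≥ 64.5 and < 87 → Meets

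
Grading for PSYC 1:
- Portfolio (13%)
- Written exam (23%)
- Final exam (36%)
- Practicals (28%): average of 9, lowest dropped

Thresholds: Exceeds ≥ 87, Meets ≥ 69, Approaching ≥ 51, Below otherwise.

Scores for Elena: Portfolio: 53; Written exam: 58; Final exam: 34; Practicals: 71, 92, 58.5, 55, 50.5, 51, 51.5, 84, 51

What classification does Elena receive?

Below

Practicals: drop 50.5 → average of remaining 8 = 514/8 = 64.25
Weighted total:
  Portfolio 53 × 0.13 = 6.89
  Written exam 58 × 0.23 = 13.34
  Final exam 34 × 0.36 = 12.24
  Practicals 64.25 × 0.28 = 17.99
Sum = 50.46
50.46 < 51 → Below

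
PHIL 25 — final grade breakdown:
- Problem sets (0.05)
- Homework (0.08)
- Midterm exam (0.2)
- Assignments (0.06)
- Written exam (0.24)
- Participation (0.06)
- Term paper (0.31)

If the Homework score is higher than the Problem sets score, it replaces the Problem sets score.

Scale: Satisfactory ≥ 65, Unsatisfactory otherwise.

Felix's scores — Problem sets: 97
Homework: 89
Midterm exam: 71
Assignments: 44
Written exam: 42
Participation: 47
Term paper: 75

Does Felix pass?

Unsatisfactory

Homework (89) ≤ Problem sets (97), so Problem sets stays at 97.
Weighted total:
  Problem sets 97 × 0.05 = 4.85
  Homework 89 × 0.08 = 7.12
  Midterm exam 71 × 0.2 = 14.2
  Assignments 44 × 0.06 = 2.64
  Written exam 42 × 0.24 = 10.08
  Participation 47 × 0.06 = 2.82
  Term paper 75 × 0.31 = 23.25
Sum = 64.96
64.96 < 65 → Unsatisfactory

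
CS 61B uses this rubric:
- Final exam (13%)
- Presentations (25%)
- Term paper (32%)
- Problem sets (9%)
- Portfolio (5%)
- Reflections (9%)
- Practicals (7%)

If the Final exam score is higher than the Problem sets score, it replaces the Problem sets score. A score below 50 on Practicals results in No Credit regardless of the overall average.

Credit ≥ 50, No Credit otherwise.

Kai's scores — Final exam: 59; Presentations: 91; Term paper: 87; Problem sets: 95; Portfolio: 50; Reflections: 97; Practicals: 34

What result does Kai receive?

No Credit

Final exam (59) ≤ Problem sets (95), so Problem sets stays at 95.
Practicals score 34 < 50: minimum not met.
Weighted total:
  Final exam 59 × 0.13 = 7.67
  Presentations 91 × 0.25 = 22.75
  Term paper 87 × 0.32 = 27.84
  Problem sets 95 × 0.09 = 8.55
  Portfolio 50 × 0.05 = 2.5
  Reflections 97 × 0.09 = 8.73
  Practicals 34 × 0.07 = 2.38
Sum = 80.42
Because the Practicals minimum was not met, the result is No Credit.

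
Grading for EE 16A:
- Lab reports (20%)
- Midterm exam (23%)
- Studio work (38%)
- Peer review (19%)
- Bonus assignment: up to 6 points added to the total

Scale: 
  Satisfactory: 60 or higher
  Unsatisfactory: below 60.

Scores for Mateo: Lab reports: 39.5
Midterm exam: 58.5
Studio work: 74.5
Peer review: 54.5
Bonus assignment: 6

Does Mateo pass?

Satisfactory

Weighted total:
  Lab reports 39.5 × 0.2 = 7.9
  Midterm exam 58.5 × 0.23 = 13.455
  Studio work 74.5 × 0.38 = 28.31
  Peer review 54.5 × 0.19 = 10.355
Sum = 60.02
Bonus assignment: 60.02 + 6 = 66.02
66.02 ≥ 60 → Satisfactory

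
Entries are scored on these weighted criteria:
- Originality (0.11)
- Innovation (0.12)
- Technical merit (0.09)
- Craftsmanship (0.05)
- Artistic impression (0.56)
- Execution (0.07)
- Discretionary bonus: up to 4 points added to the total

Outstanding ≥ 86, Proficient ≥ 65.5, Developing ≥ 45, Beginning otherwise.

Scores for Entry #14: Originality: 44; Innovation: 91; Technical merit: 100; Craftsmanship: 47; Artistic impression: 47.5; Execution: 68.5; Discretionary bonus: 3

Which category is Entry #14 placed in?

Weighted total:
  Originality 44 × 0.11 = 4.84
  Innovation 91 × 0.12 = 10.92
  Technical merit 100 × 0.09 = 9
  Craftsmanship 47 × 0.05 = 2.35
  Artistic impression 47.5 × 0.56 = 26.6
  Execution 68.5 × 0.07 = 4.795
Sum = 58.505
Discretionary bonus: 58.505 + 3 = 61.505
61.505 is ≥ 45 and < 65.5 → Developing

Developing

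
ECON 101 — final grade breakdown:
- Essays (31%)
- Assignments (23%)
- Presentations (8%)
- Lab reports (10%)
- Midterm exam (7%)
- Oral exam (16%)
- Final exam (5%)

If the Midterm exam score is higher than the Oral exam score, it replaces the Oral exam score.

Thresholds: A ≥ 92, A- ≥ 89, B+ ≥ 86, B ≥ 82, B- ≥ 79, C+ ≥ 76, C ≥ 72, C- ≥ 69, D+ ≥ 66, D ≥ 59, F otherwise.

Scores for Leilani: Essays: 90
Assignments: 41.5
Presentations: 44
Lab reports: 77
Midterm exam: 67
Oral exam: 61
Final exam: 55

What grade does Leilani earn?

D+

Midterm exam (67) > Oral exam (61), so Oral exam counts as 67.
Weighted total:
  Essays 90 × 0.31 = 27.9
  Assignments 41.5 × 0.23 = 9.545
  Presentations 44 × 0.08 = 3.52
  Lab reports 77 × 0.1 = 7.7
  Midterm exam 67 × 0.07 = 4.69
  Oral exam 67 × 0.16 = 10.72
  Final exam 55 × 0.05 = 2.75
Sum = 66.825
66.825 is ≥ 66 and < 69 → D+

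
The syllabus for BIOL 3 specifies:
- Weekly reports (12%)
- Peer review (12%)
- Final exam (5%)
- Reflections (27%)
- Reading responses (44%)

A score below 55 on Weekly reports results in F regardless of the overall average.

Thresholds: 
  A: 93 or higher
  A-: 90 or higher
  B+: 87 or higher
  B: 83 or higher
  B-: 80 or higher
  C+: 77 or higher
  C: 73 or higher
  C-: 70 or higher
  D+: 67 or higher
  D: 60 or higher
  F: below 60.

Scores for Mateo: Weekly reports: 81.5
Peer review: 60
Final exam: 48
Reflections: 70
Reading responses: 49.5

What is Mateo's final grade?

D

Weekly reports score 81.5 ≥ 55: minimum met.
Weighted total:
  Weekly reports 81.5 × 0.12 = 9.78
  Peer review 60 × 0.12 = 7.2
  Final exam 48 × 0.05 = 2.4
  Reflections 70 × 0.27 = 18.9
  Reading responses 49.5 × 0.44 = 21.78
Sum = 60.06
60.06 is ≥ 60 and < 67 → D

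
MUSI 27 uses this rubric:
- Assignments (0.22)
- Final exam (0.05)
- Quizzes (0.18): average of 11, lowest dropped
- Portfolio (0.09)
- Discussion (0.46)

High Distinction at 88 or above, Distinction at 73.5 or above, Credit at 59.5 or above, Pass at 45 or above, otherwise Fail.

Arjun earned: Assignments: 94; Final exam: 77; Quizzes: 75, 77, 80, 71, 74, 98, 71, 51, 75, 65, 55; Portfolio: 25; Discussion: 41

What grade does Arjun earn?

Quizzes: drop 51 → average of remaining 10 = 741/10 = 74.1
Weighted total:
  Assignments 94 × 0.22 = 20.68
  Final exam 77 × 0.05 = 3.85
  Quizzes 74.1 × 0.18 = 13.338
  Portfolio 25 × 0.09 = 2.25
  Discussion 41 × 0.46 = 18.86
Sum = 58.978
58.978 is ≥ 45 and < 59.5 → Pass

Pass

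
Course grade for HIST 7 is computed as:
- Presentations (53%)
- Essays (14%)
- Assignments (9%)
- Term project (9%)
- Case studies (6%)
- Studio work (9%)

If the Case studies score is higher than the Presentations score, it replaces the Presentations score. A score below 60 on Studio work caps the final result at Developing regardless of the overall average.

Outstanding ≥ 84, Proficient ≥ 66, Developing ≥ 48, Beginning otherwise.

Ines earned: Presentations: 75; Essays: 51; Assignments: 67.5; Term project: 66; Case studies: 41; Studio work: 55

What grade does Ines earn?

Developing

Case studies (41) ≤ Presentations (75), so Presentations stays at 75.
Studio work score 55 < 60: minimum not met.
Weighted total:
  Presentations 75 × 0.53 = 39.75
  Essays 51 × 0.14 = 7.14
  Assignments 67.5 × 0.09 = 6.075
  Term project 66 × 0.09 = 5.94
  Case studies 41 × 0.06 = 2.46
  Studio work 55 × 0.09 = 4.95
Sum = 66.315
66.315 would be Proficient; cap at Developing applies → Developing.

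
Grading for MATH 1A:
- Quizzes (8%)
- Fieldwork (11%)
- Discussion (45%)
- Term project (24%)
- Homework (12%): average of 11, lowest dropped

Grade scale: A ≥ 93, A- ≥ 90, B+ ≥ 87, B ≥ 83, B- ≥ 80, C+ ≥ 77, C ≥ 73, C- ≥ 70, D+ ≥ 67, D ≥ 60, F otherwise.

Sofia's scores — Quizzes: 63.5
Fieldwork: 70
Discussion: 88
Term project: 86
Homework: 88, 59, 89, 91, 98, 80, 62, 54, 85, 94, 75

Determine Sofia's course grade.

Homework: drop 54 → average of remaining 10 = 821/10 = 82.1
Weighted total:
  Quizzes 63.5 × 0.08 = 5.08
  Fieldwork 70 × 0.11 = 7.7
  Discussion 88 × 0.45 = 39.6
  Term project 86 × 0.24 = 20.64
  Homework 82.1 × 0.12 = 9.852
Sum = 82.872
82.872 is ≥ 80 and < 83 → B-

B-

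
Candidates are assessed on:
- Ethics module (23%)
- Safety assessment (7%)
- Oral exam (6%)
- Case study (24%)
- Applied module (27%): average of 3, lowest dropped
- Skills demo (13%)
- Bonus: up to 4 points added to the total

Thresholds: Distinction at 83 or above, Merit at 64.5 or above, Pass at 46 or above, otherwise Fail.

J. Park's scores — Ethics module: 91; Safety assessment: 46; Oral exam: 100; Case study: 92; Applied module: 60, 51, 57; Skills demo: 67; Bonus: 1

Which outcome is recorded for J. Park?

Applied module: drop 51 → average of remaining 2 = 117/2 = 58.5
Weighted total:
  Ethics module 91 × 0.23 = 20.93
  Safety assessment 46 × 0.07 = 3.22
  Oral exam 100 × 0.06 = 6
  Case study 92 × 0.24 = 22.08
  Applied module 58.5 × 0.27 = 15.795
  Skills demo 67 × 0.13 = 8.71
Sum = 76.735
Bonus: 76.735 + 1 = 77.735
77.735 is ≥ 64.5 and < 83 → Merit

Merit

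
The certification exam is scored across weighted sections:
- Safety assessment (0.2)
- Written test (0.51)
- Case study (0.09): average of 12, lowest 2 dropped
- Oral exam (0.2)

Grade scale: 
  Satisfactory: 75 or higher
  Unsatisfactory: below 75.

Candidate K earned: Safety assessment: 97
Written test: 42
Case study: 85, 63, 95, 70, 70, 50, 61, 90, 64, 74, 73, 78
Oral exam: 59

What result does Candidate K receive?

Case study: drop 50, 61 → average of remaining 10 = 762/10 = 76.2
Weighted total:
  Safety assessment 97 × 0.2 = 19.4
  Written test 42 × 0.51 = 21.42
  Case study 76.2 × 0.09 = 6.858
  Oral exam 59 × 0.2 = 11.8
Sum = 59.478
59.478 < 75 → Unsatisfactory

Unsatisfactory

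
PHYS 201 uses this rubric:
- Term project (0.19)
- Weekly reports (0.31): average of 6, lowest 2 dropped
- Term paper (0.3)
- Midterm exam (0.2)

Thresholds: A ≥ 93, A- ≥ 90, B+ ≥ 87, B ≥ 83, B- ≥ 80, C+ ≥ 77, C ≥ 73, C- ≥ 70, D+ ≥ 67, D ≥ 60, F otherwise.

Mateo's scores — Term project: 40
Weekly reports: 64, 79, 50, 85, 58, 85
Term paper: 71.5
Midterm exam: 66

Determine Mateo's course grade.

D

Weekly reports: drop 50, 58 → average of remaining 4 = 313/4 = 78.25
Weighted total:
  Term project 40 × 0.19 = 7.6
  Weekly reports 78.25 × 0.31 = 24.2575
  Term paper 71.5 × 0.3 = 21.45
  Midterm exam 66 × 0.2 = 13.2
Sum = 66.5075
66.5075 is ≥ 60 and < 67 → D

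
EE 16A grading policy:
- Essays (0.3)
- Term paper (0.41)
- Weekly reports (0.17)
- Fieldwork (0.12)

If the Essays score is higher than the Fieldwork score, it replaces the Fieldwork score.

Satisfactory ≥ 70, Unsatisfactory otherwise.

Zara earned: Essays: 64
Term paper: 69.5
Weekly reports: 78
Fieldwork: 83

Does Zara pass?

Essays (64) ≤ Fieldwork (83), so Fieldwork stays at 83.
Weighted total:
  Essays 64 × 0.3 = 19.2
  Term paper 69.5 × 0.41 = 28.495
  Weekly reports 78 × 0.17 = 13.26
  Fieldwork 83 × 0.12 = 9.96
Sum = 70.915
70.915 ≥ 70 → Satisfactory

Satisfactory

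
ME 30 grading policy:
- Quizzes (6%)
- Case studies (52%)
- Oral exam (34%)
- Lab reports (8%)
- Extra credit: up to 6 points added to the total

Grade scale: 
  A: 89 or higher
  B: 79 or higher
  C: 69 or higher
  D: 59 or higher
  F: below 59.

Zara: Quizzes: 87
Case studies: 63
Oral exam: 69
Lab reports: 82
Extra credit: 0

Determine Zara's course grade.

D

Weighted total:
  Quizzes 87 × 0.06 = 5.22
  Case studies 63 × 0.52 = 32.76
  Oral exam 69 × 0.34 = 23.46
  Lab reports 82 × 0.08 = 6.56
Sum = 68
Extra credit: 68 + 0 = 68
68 is ≥ 59 and < 69 → D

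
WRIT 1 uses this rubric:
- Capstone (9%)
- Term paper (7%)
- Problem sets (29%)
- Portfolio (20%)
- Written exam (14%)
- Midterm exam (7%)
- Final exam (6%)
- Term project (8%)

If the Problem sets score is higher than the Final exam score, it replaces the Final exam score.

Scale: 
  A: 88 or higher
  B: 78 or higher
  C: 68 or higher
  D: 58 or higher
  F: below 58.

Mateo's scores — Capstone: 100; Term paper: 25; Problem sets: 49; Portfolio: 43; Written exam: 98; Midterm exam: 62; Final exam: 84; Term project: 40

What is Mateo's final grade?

D

Problem sets (49) ≤ Final exam (84), so Final exam stays at 84.
Weighted total:
  Capstone 100 × 0.09 = 9
  Term paper 25 × 0.07 = 1.75
  Problem sets 49 × 0.29 = 14.21
  Portfolio 43 × 0.2 = 8.6
  Written exam 98 × 0.14 = 13.72
  Midterm exam 62 × 0.07 = 4.34
  Final exam 84 × 0.06 = 5.04
  Term project 40 × 0.08 = 3.2
Sum = 59.86
59.86 is ≥ 58 and < 68 → D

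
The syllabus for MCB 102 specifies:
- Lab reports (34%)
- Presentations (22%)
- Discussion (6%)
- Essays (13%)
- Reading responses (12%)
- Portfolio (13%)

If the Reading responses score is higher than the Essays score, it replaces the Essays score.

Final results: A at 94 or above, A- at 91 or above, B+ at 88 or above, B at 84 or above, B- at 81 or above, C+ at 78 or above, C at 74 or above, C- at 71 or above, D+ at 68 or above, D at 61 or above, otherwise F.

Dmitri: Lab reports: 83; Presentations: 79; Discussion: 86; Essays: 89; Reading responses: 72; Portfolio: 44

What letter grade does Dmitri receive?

Reading responses (72) ≤ Essays (89), so Essays stays at 89.
Weighted total:
  Lab reports 83 × 0.34 = 28.22
  Presentations 79 × 0.22 = 17.38
  Discussion 86 × 0.06 = 5.16
  Essays 89 × 0.13 = 11.57
  Reading responses 72 × 0.12 = 8.64
  Portfolio 44 × 0.13 = 5.72
Sum = 76.69
76.69 is ≥ 74 and < 78 → C

C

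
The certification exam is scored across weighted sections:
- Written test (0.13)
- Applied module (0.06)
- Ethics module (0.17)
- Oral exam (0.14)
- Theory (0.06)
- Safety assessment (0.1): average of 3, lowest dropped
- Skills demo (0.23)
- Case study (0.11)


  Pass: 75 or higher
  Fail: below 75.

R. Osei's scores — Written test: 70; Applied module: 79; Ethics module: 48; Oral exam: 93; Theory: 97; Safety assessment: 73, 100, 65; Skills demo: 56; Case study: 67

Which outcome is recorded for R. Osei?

Safety assessment: drop 65 → average of remaining 2 = 173/2 = 86.5
Weighted total:
  Written test 70 × 0.13 = 9.1
  Applied module 79 × 0.06 = 4.74
  Ethics module 48 × 0.17 = 8.16
  Oral exam 93 × 0.14 = 13.02
  Theory 97 × 0.06 = 5.82
  Safety assessment 86.5 × 0.1 = 8.65
  Skills demo 56 × 0.23 = 12.88
  Case study 67 × 0.11 = 7.37
Sum = 69.74
69.74 < 75 → Fail

Fail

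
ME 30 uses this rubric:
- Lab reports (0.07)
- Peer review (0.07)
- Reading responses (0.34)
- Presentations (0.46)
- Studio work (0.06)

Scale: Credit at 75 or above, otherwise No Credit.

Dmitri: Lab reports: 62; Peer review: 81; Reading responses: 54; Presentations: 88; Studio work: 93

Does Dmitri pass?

No Credit

Weighted total:
  Lab reports 62 × 0.07 = 4.34
  Peer review 81 × 0.07 = 5.67
  Reading responses 54 × 0.34 = 18.36
  Presentations 88 × 0.46 = 40.48
  Studio work 93 × 0.06 = 5.58
Sum = 74.43
74.43 < 75 → No Credit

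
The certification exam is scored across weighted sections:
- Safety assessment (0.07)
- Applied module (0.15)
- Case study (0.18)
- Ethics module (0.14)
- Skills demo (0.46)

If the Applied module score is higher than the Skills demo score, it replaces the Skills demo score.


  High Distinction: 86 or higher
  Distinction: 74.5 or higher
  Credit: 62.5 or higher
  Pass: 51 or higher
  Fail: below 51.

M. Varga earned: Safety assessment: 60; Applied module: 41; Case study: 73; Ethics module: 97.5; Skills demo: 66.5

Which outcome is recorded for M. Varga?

Applied module (41) ≤ Skills demo (66.5), so Skills demo stays at 66.5.
Weighted total:
  Safety assessment 60 × 0.07 = 4.2
  Applied module 41 × 0.15 = 6.15
  Case study 73 × 0.18 = 13.14
  Ethics module 97.5 × 0.14 = 13.65
  Skills demo 66.5 × 0.46 = 30.59
Sum = 67.73
67.73 is ≥ 62.5 and < 74.5 → Credit

Credit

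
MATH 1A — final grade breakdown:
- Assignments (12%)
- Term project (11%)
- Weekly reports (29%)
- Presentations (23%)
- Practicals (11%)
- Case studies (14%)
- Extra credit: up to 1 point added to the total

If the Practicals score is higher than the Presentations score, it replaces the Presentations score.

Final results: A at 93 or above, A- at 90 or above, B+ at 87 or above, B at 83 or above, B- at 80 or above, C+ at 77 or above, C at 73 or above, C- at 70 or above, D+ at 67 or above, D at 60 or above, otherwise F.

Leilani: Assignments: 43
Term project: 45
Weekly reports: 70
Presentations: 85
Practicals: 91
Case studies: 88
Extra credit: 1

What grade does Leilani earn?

Practicals (91) > Presentations (85), so Presentations counts as 91.
Weighted total:
  Assignments 43 × 0.12 = 5.16
  Term project 45 × 0.11 = 4.95
  Weekly reports 70 × 0.29 = 20.3
  Presentations 91 × 0.23 = 20.93
  Practicals 91 × 0.11 = 10.01
  Case studies 88 × 0.14 = 12.32
Sum = 73.67
Extra credit: 73.67 + 1 = 74.67
74.67 is ≥ 73 and < 77 → C

C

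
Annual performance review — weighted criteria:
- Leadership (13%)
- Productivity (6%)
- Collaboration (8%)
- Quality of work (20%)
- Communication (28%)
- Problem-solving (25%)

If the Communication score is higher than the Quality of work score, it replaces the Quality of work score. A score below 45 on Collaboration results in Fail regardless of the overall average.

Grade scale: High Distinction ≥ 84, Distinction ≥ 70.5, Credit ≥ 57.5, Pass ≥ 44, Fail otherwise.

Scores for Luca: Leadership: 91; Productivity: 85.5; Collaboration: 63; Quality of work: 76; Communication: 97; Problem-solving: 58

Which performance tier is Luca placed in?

Distinction

Communication (97) > Quality of work (76), so Quality of work counts as 97.
Collaboration score 63 ≥ 45: minimum met.
Weighted total:
  Leadership 91 × 0.13 = 11.83
  Productivity 85.5 × 0.06 = 5.13
  Collaboration 63 × 0.08 = 5.04
  Quality of work 97 × 0.2 = 19.4
  Communication 97 × 0.28 = 27.16
  Problem-solving 58 × 0.25 = 14.5
Sum = 83.06
83.06 is ≥ 70.5 and < 84 → Distinction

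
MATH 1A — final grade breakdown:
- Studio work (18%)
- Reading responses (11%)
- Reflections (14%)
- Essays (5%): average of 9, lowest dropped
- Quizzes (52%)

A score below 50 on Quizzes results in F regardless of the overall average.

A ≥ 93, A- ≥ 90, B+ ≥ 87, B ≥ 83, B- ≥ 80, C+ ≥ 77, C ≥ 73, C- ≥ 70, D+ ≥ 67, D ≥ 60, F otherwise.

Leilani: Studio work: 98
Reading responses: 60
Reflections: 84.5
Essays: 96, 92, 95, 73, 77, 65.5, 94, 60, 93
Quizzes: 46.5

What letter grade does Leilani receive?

Essays: drop 60 → average of remaining 8 = 685.5/8 = 85.6875
Quizzes score 46.5 < 50: minimum not met.
Weighted total:
  Studio work 98 × 0.18 = 17.64
  Reading responses 60 × 0.11 = 6.6
  Reflections 84.5 × 0.14 = 11.83
  Essays 85.6875 × 0.05 = 4.284375
  Quizzes 46.5 × 0.52 = 24.18
Sum = 64.534375
Because the Quizzes minimum was not met, the result is F.

F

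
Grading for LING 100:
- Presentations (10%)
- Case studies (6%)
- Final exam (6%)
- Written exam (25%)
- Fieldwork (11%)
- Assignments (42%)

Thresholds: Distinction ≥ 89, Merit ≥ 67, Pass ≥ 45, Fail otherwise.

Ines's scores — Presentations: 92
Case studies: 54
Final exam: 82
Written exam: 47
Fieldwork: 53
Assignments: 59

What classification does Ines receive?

Pass

Weighted total:
  Presentations 92 × 0.1 = 9.2
  Case studies 54 × 0.06 = 3.24
  Final exam 82 × 0.06 = 4.92
  Written exam 47 × 0.25 = 11.75
  Fieldwork 53 × 0.11 = 5.83
  Assignments 59 × 0.42 = 24.78
Sum = 59.72
59.72 is ≥ 45 and < 67 → Pass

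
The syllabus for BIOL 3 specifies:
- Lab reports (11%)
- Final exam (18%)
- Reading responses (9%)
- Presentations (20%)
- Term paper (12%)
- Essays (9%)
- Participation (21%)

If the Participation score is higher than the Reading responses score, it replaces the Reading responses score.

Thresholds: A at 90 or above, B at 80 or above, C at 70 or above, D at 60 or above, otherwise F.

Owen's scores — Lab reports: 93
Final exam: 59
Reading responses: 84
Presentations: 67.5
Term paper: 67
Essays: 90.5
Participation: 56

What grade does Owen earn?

Participation (56) ≤ Reading responses (84), so Reading responses stays at 84.
Weighted total:
  Lab reports 93 × 0.11 = 10.23
  Final exam 59 × 0.18 = 10.62
  Reading responses 84 × 0.09 = 7.56
  Presentations 67.5 × 0.2 = 13.5
  Term paper 67 × 0.12 = 8.04
  Essays 90.5 × 0.09 = 8.145
  Participation 56 × 0.21 = 11.76
Sum = 69.855
69.855 is ≥ 60 and < 70 → D

D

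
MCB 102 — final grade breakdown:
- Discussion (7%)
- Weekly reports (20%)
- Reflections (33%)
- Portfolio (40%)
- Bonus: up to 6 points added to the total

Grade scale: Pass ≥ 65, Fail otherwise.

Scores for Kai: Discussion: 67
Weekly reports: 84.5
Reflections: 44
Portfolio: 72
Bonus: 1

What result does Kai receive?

Weighted total:
  Discussion 67 × 0.07 = 4.69
  Weekly reports 84.5 × 0.2 = 16.9
  Reflections 44 × 0.33 = 14.52
  Portfolio 72 × 0.4 = 28.8
Sum = 64.91
Bonus: 64.91 + 1 = 65.91
65.91 ≥ 65 → Pass

Pass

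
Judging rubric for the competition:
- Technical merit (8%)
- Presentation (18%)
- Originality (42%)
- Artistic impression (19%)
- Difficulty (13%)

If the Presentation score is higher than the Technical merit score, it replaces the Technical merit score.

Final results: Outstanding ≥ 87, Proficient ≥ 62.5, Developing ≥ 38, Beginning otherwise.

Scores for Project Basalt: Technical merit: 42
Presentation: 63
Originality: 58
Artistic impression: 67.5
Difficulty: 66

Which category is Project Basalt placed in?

Developing

Presentation (63) > Technical merit (42), so Technical merit counts as 63.
Weighted total:
  Technical merit 63 × 0.08 = 5.04
  Presentation 63 × 0.18 = 11.34
  Originality 58 × 0.42 = 24.36
  Artistic impression 67.5 × 0.19 = 12.825
  Difficulty 66 × 0.13 = 8.58
Sum = 62.145
62.145 is ≥ 38 and < 62.5 → Developing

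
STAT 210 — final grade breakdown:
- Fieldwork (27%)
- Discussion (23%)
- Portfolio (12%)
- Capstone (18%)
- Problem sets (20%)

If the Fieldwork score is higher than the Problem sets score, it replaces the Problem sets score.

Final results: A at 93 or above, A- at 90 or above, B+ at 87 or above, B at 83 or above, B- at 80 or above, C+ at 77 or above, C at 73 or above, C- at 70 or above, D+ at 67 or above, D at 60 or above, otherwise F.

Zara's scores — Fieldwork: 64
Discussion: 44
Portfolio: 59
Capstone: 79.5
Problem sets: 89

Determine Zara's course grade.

Fieldwork (64) ≤ Problem sets (89), so Problem sets stays at 89.
Weighted total:
  Fieldwork 64 × 0.27 = 17.28
  Discussion 44 × 0.23 = 10.12
  Portfolio 59 × 0.12 = 7.08
  Capstone 79.5 × 0.18 = 14.31
  Problem sets 89 × 0.2 = 17.8
Sum = 66.59
66.59 is ≥ 60 and < 67 → D

D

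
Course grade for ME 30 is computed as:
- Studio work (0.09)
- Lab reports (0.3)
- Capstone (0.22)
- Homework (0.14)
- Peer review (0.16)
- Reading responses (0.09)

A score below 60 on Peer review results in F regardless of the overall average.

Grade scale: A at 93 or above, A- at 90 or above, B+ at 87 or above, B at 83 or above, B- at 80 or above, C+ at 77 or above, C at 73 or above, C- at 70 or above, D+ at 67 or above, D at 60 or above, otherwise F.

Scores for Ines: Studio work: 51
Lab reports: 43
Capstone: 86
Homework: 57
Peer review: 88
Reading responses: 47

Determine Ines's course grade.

Peer review score 88 ≥ 60: minimum met.
Weighted total:
  Studio work 51 × 0.09 = 4.59
  Lab reports 43 × 0.3 = 12.9
  Capstone 86 × 0.22 = 18.92
  Homework 57 × 0.14 = 7.98
  Peer review 88 × 0.16 = 14.08
  Reading responses 47 × 0.09 = 4.23
Sum = 62.7
62.7 is ≥ 60 and < 67 → D

D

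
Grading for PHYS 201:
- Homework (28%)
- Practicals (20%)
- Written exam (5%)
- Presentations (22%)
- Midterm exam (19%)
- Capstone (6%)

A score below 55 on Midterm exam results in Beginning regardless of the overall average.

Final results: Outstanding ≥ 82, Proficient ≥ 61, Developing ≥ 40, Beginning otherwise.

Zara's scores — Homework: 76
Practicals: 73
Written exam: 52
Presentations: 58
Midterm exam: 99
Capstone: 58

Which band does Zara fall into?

Midterm exam score 99 ≥ 55: minimum met.
Weighted total:
  Homework 76 × 0.28 = 21.28
  Practicals 73 × 0.2 = 14.6
  Written exam 52 × 0.05 = 2.6
  Presentations 58 × 0.22 = 12.76
  Midterm exam 99 × 0.19 = 18.81
  Capstone 58 × 0.06 = 3.48
Sum = 73.53
73.53 is ≥ 61 and < 82 → Proficient

Proficient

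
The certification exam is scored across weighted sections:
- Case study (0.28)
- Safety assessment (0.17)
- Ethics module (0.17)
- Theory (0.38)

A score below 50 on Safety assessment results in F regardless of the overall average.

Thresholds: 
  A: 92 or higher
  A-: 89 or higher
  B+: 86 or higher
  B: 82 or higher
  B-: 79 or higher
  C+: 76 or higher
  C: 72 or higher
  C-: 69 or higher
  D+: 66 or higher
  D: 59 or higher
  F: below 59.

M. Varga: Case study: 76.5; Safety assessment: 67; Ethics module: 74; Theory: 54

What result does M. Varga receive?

D

Safety assessment score 67 ≥ 50: minimum met.
Weighted total:
  Case study 76.5 × 0.28 = 21.42
  Safety assessment 67 × 0.17 = 11.39
  Ethics module 74 × 0.17 = 12.58
  Theory 54 × 0.38 = 20.52
Sum = 65.91
65.91 is ≥ 59 and < 66 → D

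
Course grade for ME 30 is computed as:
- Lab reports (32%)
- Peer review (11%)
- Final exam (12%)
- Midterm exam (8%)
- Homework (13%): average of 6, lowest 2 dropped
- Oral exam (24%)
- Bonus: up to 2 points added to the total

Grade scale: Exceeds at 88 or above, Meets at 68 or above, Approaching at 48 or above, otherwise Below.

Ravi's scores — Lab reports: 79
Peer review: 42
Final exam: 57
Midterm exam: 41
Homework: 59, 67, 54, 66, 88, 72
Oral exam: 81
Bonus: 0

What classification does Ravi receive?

Meets

Homework: drop 54, 59 → average of remaining 4 = 293/4 = 73.25
Weighted total:
  Lab reports 79 × 0.32 = 25.28
  Peer review 42 × 0.11 = 4.62
  Final exam 57 × 0.12 = 6.84
  Midterm exam 41 × 0.08 = 3.28
  Homework 73.25 × 0.13 = 9.5225
  Oral exam 81 × 0.24 = 19.44
Sum = 68.9825
Bonus: 68.9825 + 0 = 68.9825
68.9825 is ≥ 68 and < 88 → Meets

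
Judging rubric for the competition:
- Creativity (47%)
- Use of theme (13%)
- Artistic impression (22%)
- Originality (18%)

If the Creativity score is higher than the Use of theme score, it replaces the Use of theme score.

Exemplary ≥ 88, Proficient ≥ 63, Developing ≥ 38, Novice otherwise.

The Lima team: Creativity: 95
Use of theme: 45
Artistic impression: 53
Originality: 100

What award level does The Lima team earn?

Proficient

Creativity (95) > Use of theme (45), so Use of theme counts as 95.
Weighted total:
  Creativity 95 × 0.47 = 44.65
  Use of theme 95 × 0.13 = 12.35
  Artistic impression 53 × 0.22 = 11.66
  Originality 100 × 0.18 = 18
Sum = 86.66
86.66 is ≥ 63 and < 88 → Proficient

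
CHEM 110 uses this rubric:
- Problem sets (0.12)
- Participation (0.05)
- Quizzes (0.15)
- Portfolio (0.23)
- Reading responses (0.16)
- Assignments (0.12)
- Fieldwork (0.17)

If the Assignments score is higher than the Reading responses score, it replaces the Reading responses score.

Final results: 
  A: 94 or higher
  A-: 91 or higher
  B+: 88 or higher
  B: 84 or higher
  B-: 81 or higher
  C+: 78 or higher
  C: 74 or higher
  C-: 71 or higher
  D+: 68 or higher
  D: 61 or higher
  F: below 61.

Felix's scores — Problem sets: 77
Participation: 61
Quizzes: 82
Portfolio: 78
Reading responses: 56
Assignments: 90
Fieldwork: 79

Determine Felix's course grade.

B-

Assignments (90) > Reading responses (56), so Reading responses counts as 90.
Weighted total:
  Problem sets 77 × 0.12 = 9.24
  Participation 61 × 0.05 = 3.05
  Quizzes 82 × 0.15 = 12.3
  Portfolio 78 × 0.23 = 17.94
  Reading responses 90 × 0.16 = 14.4
  Assignments 90 × 0.12 = 10.8
  Fieldwork 79 × 0.17 = 13.43
Sum = 81.16
81.16 is ≥ 81 and < 84 → B-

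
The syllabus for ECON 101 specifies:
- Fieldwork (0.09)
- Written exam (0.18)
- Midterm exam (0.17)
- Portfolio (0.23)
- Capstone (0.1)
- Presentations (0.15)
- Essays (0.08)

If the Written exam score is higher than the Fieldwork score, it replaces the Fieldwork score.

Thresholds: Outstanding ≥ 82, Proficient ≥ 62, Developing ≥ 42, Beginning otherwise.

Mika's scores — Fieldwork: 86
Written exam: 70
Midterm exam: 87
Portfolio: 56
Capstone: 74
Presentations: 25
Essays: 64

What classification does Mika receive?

Written exam (70) ≤ Fieldwork (86), so Fieldwork stays at 86.
Weighted total:
  Fieldwork 86 × 0.09 = 7.74
  Written exam 70 × 0.18 = 12.6
  Midterm exam 87 × 0.17 = 14.79
  Portfolio 56 × 0.23 = 12.88
  Capstone 74 × 0.1 = 7.4
  Presentations 25 × 0.15 = 3.75
  Essays 64 × 0.08 = 5.12
Sum = 64.28
64.28 is ≥ 62 and < 82 → Proficient

Proficient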